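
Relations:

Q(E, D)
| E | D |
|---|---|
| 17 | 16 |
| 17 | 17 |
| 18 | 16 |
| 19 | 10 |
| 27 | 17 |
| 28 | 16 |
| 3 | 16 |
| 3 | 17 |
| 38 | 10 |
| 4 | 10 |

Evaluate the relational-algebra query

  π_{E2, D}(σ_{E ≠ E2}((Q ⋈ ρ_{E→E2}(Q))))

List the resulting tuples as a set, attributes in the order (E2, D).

ρ[E→E2]: schema becomes (E2, D); tuples unchanged.
Joining Q and ρ_{E→E2}(Q) on D yields {(17, 16, 17), (17, 16, 18), (17, 16, 28), (17, 16, 3), (17, 17, 17), (17, 17, 27), (17, 17, 3), (18, 16, 17), (18, 16, 18), (18, 16, 28), (18, 16, 3), (19, 10, 19), (19, 10, 38), (19, 10, 4), (27, 17, 17), (27, 17, 27), (27, 17, 3), (28, 16, 17), (28, 16, 18), (28, 16, 28), (28, 16, 3), (3, 16, 17), (3, 16, 18), (3, 16, 28), (3, 16, 3), (3, 17, 17), (3, 17, 27), (3, 17, 3), (38, 10, 19), (38, 10, 38), (38, 10, 4), (4, 10, 19), (4, 10, 38), (4, 10, 4)}.
Filtering on E ≠ E2 leaves {(17, 16, 18), (17, 16, 28), (17, 16, 3), (17, 17, 27), (17, 17, 3), (18, 16, 17), (18, 16, 28), (18, 16, 3), (19, 10, 38), (19, 10, 4), (27, 17, 17), (27, 17, 3), (28, 16, 17), (28, 16, 18), (28, 16, 3), (3, 16, 17), (3, 16, 18), (3, 16, 28), (3, 17, 17), (3, 17, 27), (38, 10, 19), (38, 10, 4), (4, 10, 19), (4, 10, 38)}.
Keep only column(s) E2, D (14 duplicate(s) eliminated): {(17, 16), (17, 17), (18, 16), (19, 10), (27, 17), (28, 16), (3, 16), (3, 17), (38, 10), (4, 10)}

{(17, 16), (17, 17), (18, 16), (19, 10), (27, 17), (28, 16), (3, 16), (3, 17), (38, 10), (4, 10)}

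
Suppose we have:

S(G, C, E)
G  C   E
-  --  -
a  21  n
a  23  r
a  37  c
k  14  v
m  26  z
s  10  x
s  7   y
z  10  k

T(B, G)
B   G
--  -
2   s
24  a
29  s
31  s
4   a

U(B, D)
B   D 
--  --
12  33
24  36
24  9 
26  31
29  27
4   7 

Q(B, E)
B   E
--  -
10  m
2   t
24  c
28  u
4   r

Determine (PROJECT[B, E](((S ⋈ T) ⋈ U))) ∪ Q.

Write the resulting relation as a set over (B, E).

S ⋈ T (natural join on G): {(a, 21, n, 24), (a, 21, n, 4), (a, 23, r, 24), (a, 23, r, 4), (a, 37, c, 24), (a, 37, c, 4), (s, 10, x, 2), (s, 10, x, 29), (s, 10, x, 31), (s, 7, y, 2), (s, 7, y, 29), (s, 7, y, 31)}
(S ⋈ T) ⋈ U (natural join on B): {(a, 21, n, 24, 36), (a, 21, n, 24, 9), (a, 21, n, 4, 7), (a, 23, r, 24, 36), (a, 23, r, 24, 9), (a, 23, r, 4, 7), (a, 37, c, 24, 36), (a, 37, c, 24, 9), (a, 37, c, 4, 7), (s, 10, x, 29, 27), (s, 7, y, 29, 27)}
Projecting to B, E (3 duplicate(s) eliminated): {(24, c), (24, n), (24, r), (29, x), (29, y), (4, c), (4, n), (4, r)}
Set union of the two operands is {(10, m), (2, t), (24, c), (24, n), (24, r), (28, u), (29, x), (29, y), (4, c), (4, n), (4, r)}.

{(10, m), (2, t), (24, c), (24, n), (24, r), (28, u), (29, x), (29, y), (4, c), (4, n), (4, r)}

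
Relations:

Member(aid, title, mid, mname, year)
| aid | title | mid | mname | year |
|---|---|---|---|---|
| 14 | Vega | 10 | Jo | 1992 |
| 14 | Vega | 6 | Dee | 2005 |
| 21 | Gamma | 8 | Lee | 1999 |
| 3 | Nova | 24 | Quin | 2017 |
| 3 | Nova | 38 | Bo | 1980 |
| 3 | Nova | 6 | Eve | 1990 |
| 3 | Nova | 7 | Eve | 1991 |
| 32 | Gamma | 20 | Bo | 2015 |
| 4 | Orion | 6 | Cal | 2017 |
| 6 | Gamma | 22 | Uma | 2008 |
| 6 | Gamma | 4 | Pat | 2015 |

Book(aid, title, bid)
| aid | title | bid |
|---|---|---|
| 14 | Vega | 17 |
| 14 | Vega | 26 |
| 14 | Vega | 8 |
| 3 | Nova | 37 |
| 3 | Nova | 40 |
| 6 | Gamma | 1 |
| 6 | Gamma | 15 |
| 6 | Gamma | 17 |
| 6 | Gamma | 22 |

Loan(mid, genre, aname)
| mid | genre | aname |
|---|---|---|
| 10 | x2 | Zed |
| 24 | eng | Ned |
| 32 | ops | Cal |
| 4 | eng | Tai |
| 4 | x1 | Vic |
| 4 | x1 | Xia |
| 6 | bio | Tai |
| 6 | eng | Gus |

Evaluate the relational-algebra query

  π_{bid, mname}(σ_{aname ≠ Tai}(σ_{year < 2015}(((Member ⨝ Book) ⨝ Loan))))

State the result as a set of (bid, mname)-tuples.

{(17, Dee), (17, Jo), (26, Dee), (26, Jo), (37, Eve), (40, Eve), (8, Dee), (8, Jo)}

Natural join on aid, title: {(14, Vega, 10, Jo, 1992, 17), (14, Vega, 10, Jo, 1992, 26), (14, Vega, 10, Jo, 1992, 8), (14, Vega, 6, Dee, 2005, 17), (14, Vega, 6, Dee, 2005, 26), (14, Vega, 6, Dee, 2005, 8), (3, Nova, 24, Quin, 2017, 37), (3, Nova, 24, Quin, 2017, 40), (3, Nova, 38, Bo, 1980, 37), (3, Nova, 38, Bo, 1980, 40), (3, Nova, 6, Eve, 1990, 37), (3, Nova, 6, Eve, 1990, 40), (3, Nova, 7, Eve, 1991, 37), (3, Nova, 7, Eve, 1991, 40), (6, Gamma, 22, Uma, 2008, 1), (6, Gamma, 22, Uma, 2008, 15), (6, Gamma, 22, Uma, 2008, 17), (6, Gamma, 22, Uma, 2008, 22), (6, Gamma, 4, Pat, 2015, 1), (6, Gamma, 4, Pat, 2015, 15), (6, Gamma, 4, Pat, 2015, 17), (6, Gamma, 4, Pat, 2015, 22)}
Natural join on mid: {(14, Vega, 10, Jo, 1992, 17, x2, Zed), (14, Vega, 10, Jo, 1992, 26, x2, Zed), (14, Vega, 10, Jo, 1992, 8, x2, Zed), (14, Vega, 6, Dee, 2005, 17, bio, Tai), (14, Vega, 6, Dee, 2005, 17, eng, Gus), (14, Vega, 6, Dee, 2005, 26, bio, Tai), (14, Vega, 6, Dee, 2005, 26, eng, Gus), (14, Vega, 6, Dee, 2005, 8, bio, Tai), (14, Vega, 6, Dee, 2005, 8, eng, Gus), (3, Nova, 24, Quin, 2017, 37, eng, Ned), (3, Nova, 24, Quin, 2017, 40, eng, Ned), (3, Nova, 6, Eve, 1990, 37, bio, Tai), (3, Nova, 6, Eve, 1990, 37, eng, Gus), (3, Nova, 6, Eve, 1990, 40, bio, Tai), (3, Nova, 6, Eve, 1990, 40, eng, Gus), (6, Gamma, 4, Pat, 2015, 1, eng, Tai), (6, Gamma, 4, Pat, 2015, 1, x1, Vic), (6, Gamma, 4, Pat, 2015, 1, x1, Xia), (6, Gamma, 4, Pat, 2015, 15, eng, Tai), (6, Gamma, 4, Pat, 2015, 15, x1, Vic), (6, Gamma, 4, Pat, 2015, 15, x1, Xia), (6, Gamma, 4, Pat, 2015, 17, eng, Tai), (6, Gamma, 4, Pat, 2015, 17, x1, Vic), (6, Gamma, 4, Pat, 2015, 17, x1, Xia), (6, Gamma, 4, Pat, 2015, 22, eng, Tai), (6, Gamma, 4, Pat, 2015, 22, x1, Vic), (6, Gamma, 4, Pat, 2015, 22, x1, Xia)}
Filtering on year < 2015 leaves {(14, Vega, 10, Jo, 1992, 17, x2, Zed), (14, Vega, 10, Jo, 1992, 26, x2, Zed), (14, Vega, 10, Jo, 1992, 8, x2, Zed), (14, Vega, 6, Dee, 2005, 17, bio, Tai), (14, Vega, 6, Dee, 2005, 17, eng, Gus), (14, Vega, 6, Dee, 2005, 26, bio, Tai), (14, Vega, 6, Dee, 2005, 26, eng, Gus), (14, Vega, 6, Dee, 2005, 8, bio, Tai), (14, Vega, 6, Dee, 2005, 8, eng, Gus), (3, Nova, 6, Eve, 1990, 37, bio, Tai), (3, Nova, 6, Eve, 1990, 37, eng, Gus), (3, Nova, 6, Eve, 1990, 40, bio, Tai), (3, Nova, 6, Eve, 1990, 40, eng, Gus)}.
Filtering on aname ≠ Tai leaves {(14, Vega, 10, Jo, 1992, 17, x2, Zed), (14, Vega, 10, Jo, 1992, 26, x2, Zed), (14, Vega, 10, Jo, 1992, 8, x2, Zed), (14, Vega, 6, Dee, 2005, 17, eng, Gus), (14, Vega, 6, Dee, 2005, 26, eng, Gus), (14, Vega, 6, Dee, 2005, 8, eng, Gus), (3, Nova, 6, Eve, 1990, 37, eng, Gus), (3, Nova, 6, Eve, 1990, 40, eng, Gus)}.
π[bid, mname]: project onto (bid, mname) → {(17, Dee), (17, Jo), (26, Dee), (26, Jo), (37, Eve), (40, Eve), (8, Dee), (8, Jo)}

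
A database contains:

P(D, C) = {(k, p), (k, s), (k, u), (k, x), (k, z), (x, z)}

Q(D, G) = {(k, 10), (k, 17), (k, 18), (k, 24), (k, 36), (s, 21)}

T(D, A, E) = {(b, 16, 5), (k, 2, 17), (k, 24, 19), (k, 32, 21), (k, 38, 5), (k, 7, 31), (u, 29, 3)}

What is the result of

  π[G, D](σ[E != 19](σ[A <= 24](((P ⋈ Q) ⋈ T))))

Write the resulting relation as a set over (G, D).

{(10, k), (17, k), (18, k), (24, k), (36, k)}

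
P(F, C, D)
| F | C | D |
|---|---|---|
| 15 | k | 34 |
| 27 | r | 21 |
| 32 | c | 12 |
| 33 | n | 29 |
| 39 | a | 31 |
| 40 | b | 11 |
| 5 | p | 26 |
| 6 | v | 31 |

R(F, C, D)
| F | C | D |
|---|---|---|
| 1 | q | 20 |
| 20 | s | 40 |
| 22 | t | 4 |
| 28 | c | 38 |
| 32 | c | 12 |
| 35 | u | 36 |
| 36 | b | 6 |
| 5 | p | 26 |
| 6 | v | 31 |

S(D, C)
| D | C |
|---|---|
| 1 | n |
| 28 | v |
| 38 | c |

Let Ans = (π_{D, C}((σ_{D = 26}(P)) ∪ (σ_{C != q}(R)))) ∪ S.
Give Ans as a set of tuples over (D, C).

Apply σ_{D = 26}; surviving tuples: {(5, p, 26)}
Apply σ_{C != q}; surviving tuples: {(20, s, 40), (22, t, 4), (28, c, 38), (32, c, 12), (35, u, 36), (36, b, 6), (5, p, 26), (6, v, 31)}
Union: {(5, p, 26)} with {(20, s, 40), (22, t, 4), (28, c, 38), (32, c, 12), (35, u, 36), (36, b, 6), (5, p, 26), (6, v, 31)} → {(20, s, 40), (22, t, 4), (28, c, 38), (32, c, 12), (35, u, 36), (36, b, 6), (5, p, 26), (6, v, 31)}
Keep only column(s) D, C: {(12, c), (26, p), (31, v), (36, u), (38, c), (4, t), (40, s), (6, b)}
Union: {(12, c), (26, p), (31, v), (36, u), (38, c), (4, t), (40, s), (6, b)} with {(1, n), (28, v), (38, c)} → {(1, n), (12, c), (26, p), (28, v), (31, v), (36, u), (38, c), (4, t), (40, s), (6, b)}

{(1, n), (12, c), (26, p), (28, v), (31, v), (36, u), (38, c), (4, t), (40, s), (6, b)}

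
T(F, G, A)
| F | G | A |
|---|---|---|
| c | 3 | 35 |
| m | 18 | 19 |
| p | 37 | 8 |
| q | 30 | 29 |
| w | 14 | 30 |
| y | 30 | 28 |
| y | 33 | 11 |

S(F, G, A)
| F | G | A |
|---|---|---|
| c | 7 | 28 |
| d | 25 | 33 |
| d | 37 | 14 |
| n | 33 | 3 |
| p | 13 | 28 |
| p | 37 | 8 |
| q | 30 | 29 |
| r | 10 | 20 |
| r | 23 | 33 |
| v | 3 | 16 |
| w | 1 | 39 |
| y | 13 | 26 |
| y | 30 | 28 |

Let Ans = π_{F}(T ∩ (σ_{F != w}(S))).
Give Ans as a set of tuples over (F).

{p, q, y}

Selection F != w: {(c, 7, 28), (d, 25, 33), (d, 37, 14), (n, 33, 3), (p, 13, 28), (p, 37, 8), (q, 30, 29), (r, 10, 20), (r, 23, 33), (v, 3, 16), (y, 13, 26), (y, 30, 28)}
Taking the intersection: {(p, 37, 8), (q, 30, 29), (y, 30, 28)}
Keep only column(s) F: {p, q, y}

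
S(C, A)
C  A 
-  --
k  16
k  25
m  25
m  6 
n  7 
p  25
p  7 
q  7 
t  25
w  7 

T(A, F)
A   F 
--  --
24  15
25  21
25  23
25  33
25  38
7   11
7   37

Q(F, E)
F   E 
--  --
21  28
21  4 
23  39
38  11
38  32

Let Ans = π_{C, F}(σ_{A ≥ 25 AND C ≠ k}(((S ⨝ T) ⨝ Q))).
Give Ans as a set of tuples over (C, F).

S ⋈ T (natural join on A): {(k, 25, 21), (k, 25, 23), (k, 25, 33), (k, 25, 38), (m, 25, 21), (m, 25, 23), (m, 25, 33), (m, 25, 38), (n, 7, 11), (n, 7, 37), (p, 25, 21), (p, 25, 23), (p, 25, 33), (p, 25, 38), (p, 7, 11), (p, 7, 37), (q, 7, 11), (q, 7, 37), (t, 25, 21), (t, 25, 23), (t, 25, 33), (t, 25, 38), (w, 7, 11), (w, 7, 37)}
(S ⨝ T) ⋈ Q (natural join on F): {(k, 25, 21, 28), (k, 25, 21, 4), (k, 25, 23, 39), (k, 25, 38, 11), (k, 25, 38, 32), (m, 25, 21, 28), (m, 25, 21, 4), (m, 25, 23, 39), (m, 25, 38, 11), (m, 25, 38, 32), (p, 25, 21, 28), (p, 25, 21, 4), (p, 25, 23, 39), (p, 25, 38, 11), (p, 25, 38, 32), (t, 25, 21, 28), (t, 25, 21, 4), (t, 25, 23, 39), (t, 25, 38, 11), (t, 25, 38, 32)}
Apply σ_{A ≥ 25 AND C ≠ k}; surviving tuples: {(m, 25, 21, 28), (m, 25, 21, 4), (m, 25, 23, 39), (m, 25, 38, 11), (m, 25, 38, 32), (p, 25, 21, 28), (p, 25, 21, 4), (p, 25, 23, 39), (p, 25, 38, 11), (p, 25, 38, 32), (t, 25, 21, 28), (t, 25, 21, 4), (t, 25, 23, 39), (t, 25, 38, 11), (t, 25, 38, 32)}
π_{C, F} gives {(m, 21), (m, 23), (m, 38), (p, 21), (p, 23), (p, 38), (t, 21), (t, 23), (t, 38)} (6 duplicate(s) eliminated).

{(m, 21), (m, 23), (m, 38), (p, 21), (p, 23), (p, 38), (t, 21), (t, 23), (t, 38)}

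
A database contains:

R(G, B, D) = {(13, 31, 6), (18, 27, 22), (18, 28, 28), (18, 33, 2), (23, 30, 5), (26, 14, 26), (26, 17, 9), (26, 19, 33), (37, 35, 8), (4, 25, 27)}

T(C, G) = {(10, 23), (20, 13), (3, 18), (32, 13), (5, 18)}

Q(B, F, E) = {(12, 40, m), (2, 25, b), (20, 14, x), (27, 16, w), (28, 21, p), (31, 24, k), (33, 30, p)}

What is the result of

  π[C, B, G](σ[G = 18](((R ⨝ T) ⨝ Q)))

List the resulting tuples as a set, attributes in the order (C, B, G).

{(3, 27, 18), (3, 28, 18), (3, 33, 18), (5, 27, 18), (5, 28, 18), (5, 33, 18)}

Natural join on G: {(13, 31, 6, 20), (13, 31, 6, 32), (18, 27, 22, 3), (18, 27, 22, 5), (18, 28, 28, 3), (18, 28, 28, 5), (18, 33, 2, 3), (18, 33, 2, 5), (23, 30, 5, 10)}
Natural join on B: {(13, 31, 6, 20, 24, k), (13, 31, 6, 32, 24, k), (18, 27, 22, 3, 16, w), (18, 27, 22, 5, 16, w), (18, 28, 28, 3, 21, p), (18, 28, 28, 5, 21, p), (18, 33, 2, 3, 30, p), (18, 33, 2, 5, 30, p)}
σ[G = 18]: keep tuples satisfying G = 18 → {(18, 27, 22, 3, 16, w), (18, 27, 22, 5, 16, w), (18, 28, 28, 3, 21, p), (18, 28, 28, 5, 21, p), (18, 33, 2, 3, 30, p), (18, 33, 2, 5, 30, p)}
Keep only column(s) C, B, G: {(3, 27, 18), (3, 28, 18), (3, 33, 18), (5, 27, 18), (5, 28, 18), (5, 33, 18)}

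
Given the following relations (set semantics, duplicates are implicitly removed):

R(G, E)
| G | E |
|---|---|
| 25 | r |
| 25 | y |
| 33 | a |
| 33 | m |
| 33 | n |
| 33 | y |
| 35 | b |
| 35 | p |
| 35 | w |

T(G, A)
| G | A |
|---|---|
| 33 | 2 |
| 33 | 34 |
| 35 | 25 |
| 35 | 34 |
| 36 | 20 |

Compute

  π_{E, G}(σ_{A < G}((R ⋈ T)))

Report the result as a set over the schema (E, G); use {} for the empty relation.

{(a, 33), (b, 35), (m, 33), (n, 33), (p, 35), (w, 35), (y, 33)}

R ⋈ T (natural join on G): {(33, a, 2), (33, a, 34), (33, m, 2), (33, m, 34), (33, n, 2), (33, n, 34), (33, y, 2), (33, y, 34), (35, b, 25), (35, b, 34), (35, p, 25), (35, p, 34), (35, w, 25), (35, w, 34)}
Filtering on A < G leaves {(33, a, 2), (33, m, 2), (33, n, 2), (33, y, 2), (35, b, 25), (35, b, 34), (35, p, 25), (35, p, 34), (35, w, 25), (35, w, 34)}.
π[E, G]: project onto (E, G) (3 duplicate(s) eliminated) → {(a, 33), (b, 35), (m, 33), (n, 33), (p, 35), (w, 35), (y, 33)}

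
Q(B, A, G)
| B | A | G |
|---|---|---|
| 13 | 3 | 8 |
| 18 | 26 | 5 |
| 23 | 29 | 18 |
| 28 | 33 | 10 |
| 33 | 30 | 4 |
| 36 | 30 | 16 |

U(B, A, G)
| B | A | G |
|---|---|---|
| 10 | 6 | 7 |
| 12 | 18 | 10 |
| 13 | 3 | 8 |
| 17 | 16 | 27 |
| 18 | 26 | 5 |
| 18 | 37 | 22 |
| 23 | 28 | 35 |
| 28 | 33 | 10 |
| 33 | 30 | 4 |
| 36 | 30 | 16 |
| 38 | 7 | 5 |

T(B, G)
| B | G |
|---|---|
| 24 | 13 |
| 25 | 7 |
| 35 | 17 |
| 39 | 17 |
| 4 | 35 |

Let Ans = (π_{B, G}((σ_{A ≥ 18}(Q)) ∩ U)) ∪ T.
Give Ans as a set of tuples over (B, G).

Apply σ_{A ≥ 18}; surviving tuples: {(18, 26, 5), (23, 29, 18), (28, 33, 10), (33, 30, 4), (36, 30, 16)}
Intersection: {(18, 26, 5), (23, 29, 18), (28, 33, 10), (33, 30, 4), (36, 30, 16)} with {(10, 6, 7), (12, 18, 10), (13, 3, 8), (17, 16, 27), (18, 26, 5), (18, 37, 22), (23, 28, 35), (28, 33, 10), (33, 30, 4), (36, 30, 16), (38, 7, 5)} → {(18, 26, 5), (28, 33, 10), (33, 30, 4), (36, 30, 16)}
π_{B, G} gives {(18, 5), (28, 10), (33, 4), (36, 16)}.
Union: {(18, 5), (28, 10), (33, 4), (36, 16)} with {(24, 13), (25, 7), (35, 17), (39, 17), (4, 35)} → {(18, 5), (24, 13), (25, 7), (28, 10), (33, 4), (35, 17), (36, 16), (39, 17), (4, 35)}

{(18, 5), (24, 13), (25, 7), (28, 10), (33, 4), (35, 17), (36, 16), (39, 17), (4, 35)}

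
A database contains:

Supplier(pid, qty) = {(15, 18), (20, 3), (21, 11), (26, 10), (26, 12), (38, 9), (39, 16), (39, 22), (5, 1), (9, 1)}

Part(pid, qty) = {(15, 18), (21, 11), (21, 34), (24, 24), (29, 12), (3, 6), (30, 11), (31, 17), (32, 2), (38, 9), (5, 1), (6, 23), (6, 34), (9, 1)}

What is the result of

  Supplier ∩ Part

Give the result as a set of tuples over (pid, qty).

Intersection: {(15, 18), (20, 3), (21, 11), (26, 10), (26, 12), (38, 9), (39, 16), (39, 22), (5, 1), (9, 1)} with {(15, 18), (21, 11), (21, 34), (24, 24), (29, 12), (3, 6), (30, 11), (31, 17), (32, 2), (38, 9), (5, 1), (6, 23), (6, 34), (9, 1)} → {(15, 18), (21, 11), (38, 9), (5, 1), (9, 1)}

{(15, 18), (21, 11), (38, 9), (5, 1), (9, 1)}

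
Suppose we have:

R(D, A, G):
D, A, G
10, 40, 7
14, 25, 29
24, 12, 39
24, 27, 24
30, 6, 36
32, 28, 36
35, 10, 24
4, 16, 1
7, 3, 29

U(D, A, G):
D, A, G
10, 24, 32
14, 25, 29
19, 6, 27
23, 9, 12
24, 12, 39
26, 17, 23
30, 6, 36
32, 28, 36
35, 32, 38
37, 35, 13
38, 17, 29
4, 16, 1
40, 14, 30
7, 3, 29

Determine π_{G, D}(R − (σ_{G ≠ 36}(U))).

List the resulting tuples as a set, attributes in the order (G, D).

{(24, 24), (24, 35), (36, 30), (36, 32), (7, 10)}

Filtering on G ≠ 36 leaves {(10, 24, 32), (14, 25, 29), (19, 6, 27), (23, 9, 12), (24, 12, 39), (26, 17, 23), (35, 32, 38), (37, 35, 13), (38, 17, 29), (4, 16, 1), (40, 14, 30), (7, 3, 29)}.
Difference: {(10, 40, 7), (14, 25, 29), (24, 12, 39), (24, 27, 24), (30, 6, 36), (32, 28, 36), (35, 10, 24), (4, 16, 1), (7, 3, 29)} with {(10, 24, 32), (14, 25, 29), (19, 6, 27), (23, 9, 12), (24, 12, 39), (26, 17, 23), (35, 32, 38), (37, 35, 13), (38, 17, 29), (4, 16, 1), (40, 14, 30), (7, 3, 29)} → {(10, 40, 7), (24, 27, 24), (30, 6, 36), (32, 28, 36), (35, 10, 24)}
Keep only column(s) G, D: {(24, 24), (24, 35), (36, 30), (36, 32), (7, 10)}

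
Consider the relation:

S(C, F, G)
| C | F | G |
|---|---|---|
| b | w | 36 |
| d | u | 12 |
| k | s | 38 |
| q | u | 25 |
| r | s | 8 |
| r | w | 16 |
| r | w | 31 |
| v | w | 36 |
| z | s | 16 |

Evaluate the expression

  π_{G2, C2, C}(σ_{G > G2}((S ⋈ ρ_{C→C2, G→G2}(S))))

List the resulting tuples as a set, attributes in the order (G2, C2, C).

{(12, d, q), (16, r, b), (16, r, r), (16, r, v), (16, z, k), (31, r, b), (31, r, v), (8, r, k), (8, r, z)}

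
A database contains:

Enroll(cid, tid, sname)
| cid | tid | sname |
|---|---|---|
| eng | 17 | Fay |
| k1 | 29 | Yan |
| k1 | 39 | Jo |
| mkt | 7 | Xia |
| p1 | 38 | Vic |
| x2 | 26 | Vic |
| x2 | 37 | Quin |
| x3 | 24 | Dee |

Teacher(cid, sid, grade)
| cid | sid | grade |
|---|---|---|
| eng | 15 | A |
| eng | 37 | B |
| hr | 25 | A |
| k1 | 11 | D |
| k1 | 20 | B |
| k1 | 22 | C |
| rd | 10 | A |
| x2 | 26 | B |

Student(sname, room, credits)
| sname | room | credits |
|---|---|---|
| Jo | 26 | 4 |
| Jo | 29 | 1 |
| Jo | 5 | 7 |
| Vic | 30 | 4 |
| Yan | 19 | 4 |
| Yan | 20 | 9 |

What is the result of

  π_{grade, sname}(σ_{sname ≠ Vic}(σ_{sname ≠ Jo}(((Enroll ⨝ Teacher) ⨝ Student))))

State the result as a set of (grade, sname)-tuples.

Natural join on cid: {(eng, 17, Fay, 15, A), (eng, 17, Fay, 37, B), (k1, 29, Yan, 11, D), (k1, 29, Yan, 20, B), (k1, 29, Yan, 22, C), (k1, 39, Jo, 11, D), (k1, 39, Jo, 20, B), (k1, 39, Jo, 22, C), (x2, 26, Vic, 26, B), (x2, 37, Quin, 26, B)}
Natural join on sname: {(k1, 29, Yan, 11, D, 19, 4), (k1, 29, Yan, 11, D, 20, 9), (k1, 29, Yan, 20, B, 19, 4), (k1, 29, Yan, 20, B, 20, 9), (k1, 29, Yan, 22, C, 19, 4), (k1, 29, Yan, 22, C, 20, 9), (k1, 39, Jo, 11, D, 26, 4), (k1, 39, Jo, 11, D, 29, 1), (k1, 39, Jo, 11, D, 5, 7), (k1, 39, Jo, 20, B, 26, 4), (k1, 39, Jo, 20, B, 29, 1), (k1, 39, Jo, 20, B, 5, 7), (k1, 39, Jo, 22, C, 26, 4), (k1, 39, Jo, 22, C, 29, 1), (k1, 39, Jo, 22, C, 5, 7), (x2, 26, Vic, 26, B, 30, 4)}
Filtering on sname ≠ Jo leaves {(k1, 29, Yan, 11, D, 19, 4), (k1, 29, Yan, 11, D, 20, 9), (k1, 29, Yan, 20, B, 19, 4), (k1, 29, Yan, 20, B, 20, 9), (k1, 29, Yan, 22, C, 19, 4), (k1, 29, Yan, 22, C, 20, 9), (x2, 26, Vic, 26, B, 30, 4)}.
Filtering on sname ≠ Vic leaves {(k1, 29, Yan, 11, D, 19, 4), (k1, 29, Yan, 11, D, 20, 9), (k1, 29, Yan, 20, B, 19, 4), (k1, 29, Yan, 20, B, 20, 9), (k1, 29, Yan, 22, C, 19, 4), (k1, 29, Yan, 22, C, 20, 9)}.
π_{grade, sname} gives {(B, Yan), (C, Yan), (D, Yan)} (3 duplicate(s) eliminated).

{(B, Yan), (C, Yan), (D, Yan)}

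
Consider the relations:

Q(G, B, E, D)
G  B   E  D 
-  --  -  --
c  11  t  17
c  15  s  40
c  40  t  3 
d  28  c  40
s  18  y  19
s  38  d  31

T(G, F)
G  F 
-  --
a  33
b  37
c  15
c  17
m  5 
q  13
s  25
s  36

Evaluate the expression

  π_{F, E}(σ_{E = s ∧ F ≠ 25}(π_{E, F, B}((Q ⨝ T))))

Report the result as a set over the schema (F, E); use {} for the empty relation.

Natural join on G: {(c, 11, t, 17, 15), (c, 11, t, 17, 17), (c, 15, s, 40, 15), (c, 15, s, 40, 17), (c, 40, t, 3, 15), (c, 40, t, 3, 17), (s, 18, y, 19, 25), (s, 18, y, 19, 36), (s, 38, d, 31, 25), (s, 38, d, 31, 36)}
Keep only column(s) E, F, B: {(d, 25, 38), (d, 36, 38), (s, 15, 15), (s, 17, 15), (t, 15, 11), (t, 15, 40), (t, 17, 11), (t, 17, 40), (y, 25, 18), (y, 36, 18)}
Filtering on E = s ∧ F ≠ 25 leaves {(s, 15, 15), (s, 17, 15)}.
Keep only column(s) F, E: {(15, s), (17, s)}

{(15, s), (17, s)}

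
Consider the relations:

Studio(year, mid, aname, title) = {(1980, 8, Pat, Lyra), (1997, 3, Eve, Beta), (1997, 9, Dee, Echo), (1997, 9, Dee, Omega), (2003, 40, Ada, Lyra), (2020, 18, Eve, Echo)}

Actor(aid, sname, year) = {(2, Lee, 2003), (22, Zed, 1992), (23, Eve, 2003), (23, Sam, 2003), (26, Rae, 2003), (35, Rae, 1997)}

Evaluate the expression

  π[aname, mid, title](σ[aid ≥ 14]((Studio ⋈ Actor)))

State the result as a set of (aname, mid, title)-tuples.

Studio ⋈ Actor (natural join on year): {(1997, 3, Eve, Beta, 35, Rae), (1997, 9, Dee, Echo, 35, Rae), (1997, 9, Dee, Omega, 35, Rae), (2003, 40, Ada, Lyra, 2, Lee), (2003, 40, Ada, Lyra, 23, Eve), (2003, 40, Ada, Lyra, 23, Sam), (2003, 40, Ada, Lyra, 26, Rae)}
Apply σ_{aid ≥ 14}; surviving tuples: {(1997, 3, Eve, Beta, 35, Rae), (1997, 9, Dee, Echo, 35, Rae), (1997, 9, Dee, Omega, 35, Rae), (2003, 40, Ada, Lyra, 23, Eve), (2003, 40, Ada, Lyra, 23, Sam), (2003, 40, Ada, Lyra, 26, Rae)}
Keep only column(s) aname, mid, title (2 duplicate(s) eliminated): {(Ada, 40, Lyra), (Dee, 9, Echo), (Dee, 9, Omega), (Eve, 3, Beta)}

{(Ada, 40, Lyra), (Dee, 9, Echo), (Dee, 9, Omega), (Eve, 3, Beta)}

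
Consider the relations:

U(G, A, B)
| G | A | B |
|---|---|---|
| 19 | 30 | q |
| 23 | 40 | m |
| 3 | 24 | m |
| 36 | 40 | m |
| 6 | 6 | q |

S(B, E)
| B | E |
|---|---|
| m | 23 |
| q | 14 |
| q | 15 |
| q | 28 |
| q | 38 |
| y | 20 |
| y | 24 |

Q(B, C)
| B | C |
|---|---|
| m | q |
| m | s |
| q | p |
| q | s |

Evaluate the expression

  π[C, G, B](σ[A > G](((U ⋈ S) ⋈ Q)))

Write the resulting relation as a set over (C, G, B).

{(p, 19, q), (q, 23, m), (q, 3, m), (q, 36, m), (s, 19, q), (s, 23, m), (s, 3, m), (s, 36, m)}

Natural join on B: {(19, 30, q, 14), (19, 30, q, 15), (19, 30, q, 28), (19, 30, q, 38), (23, 40, m, 23), (3, 24, m, 23), (36, 40, m, 23), (6, 6, q, 14), (6, 6, q, 15), (6, 6, q, 28), (6, 6, q, 38)}
Natural join on B: {(19, 30, q, 14, p), (19, 30, q, 14, s), (19, 30, q, 15, p), (19, 30, q, 15, s), (19, 30, q, 28, p), (19, 30, q, 28, s), (19, 30, q, 38, p), (19, 30, q, 38, s), (23, 40, m, 23, q), (23, 40, m, 23, s), (3, 24, m, 23, q), (3, 24, m, 23, s), (36, 40, m, 23, q), (36, 40, m, 23, s), (6, 6, q, 14, p), (6, 6, q, 14, s), (6, 6, q, 15, p), (6, 6, q, 15, s), (6, 6, q, 28, p), (6, 6, q, 28, s), (6, 6, q, 38, p), (6, 6, q, 38, s)}
σ[A > G]: keep tuples satisfying A > G → {(19, 30, q, 14, p), (19, 30, q, 14, s), (19, 30, q, 15, p), (19, 30, q, 15, s), (19, 30, q, 28, p), (19, 30, q, 28, s), (19, 30, q, 38, p), (19, 30, q, 38, s), (23, 40, m, 23, q), (23, 40, m, 23, s), (3, 24, m, 23, q), (3, 24, m, 23, s), (36, 40, m, 23, q), (36, 40, m, 23, s)}
π_{C, G, B} gives {(p, 19, q), (q, 23, m), (q, 3, m), (q, 36, m), (s, 19, q), (s, 23, m), (s, 3, m), (s, 36, m)} (6 duplicate(s) eliminated).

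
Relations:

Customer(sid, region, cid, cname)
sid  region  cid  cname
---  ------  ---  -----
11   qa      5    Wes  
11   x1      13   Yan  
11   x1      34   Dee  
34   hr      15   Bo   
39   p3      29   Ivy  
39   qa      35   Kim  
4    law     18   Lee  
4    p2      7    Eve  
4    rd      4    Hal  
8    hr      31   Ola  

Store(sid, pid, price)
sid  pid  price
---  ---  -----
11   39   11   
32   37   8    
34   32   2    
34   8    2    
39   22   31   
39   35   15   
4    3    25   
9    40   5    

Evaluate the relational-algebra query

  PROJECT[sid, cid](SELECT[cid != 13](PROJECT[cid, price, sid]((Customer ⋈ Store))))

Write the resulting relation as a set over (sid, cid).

Customer ⋈ Store (natural join on sid): {(11, qa, 5, Wes, 39, 11), (11, x1, 13, Yan, 39, 11), (11, x1, 34, Dee, 39, 11), (34, hr, 15, Bo, 32, 2), (34, hr, 15, Bo, 8, 2), (39, p3, 29, Ivy, 22, 31), (39, p3, 29, Ivy, 35, 15), (39, qa, 35, Kim, 22, 31), (39, qa, 35, Kim, 35, 15), (4, law, 18, Lee, 3, 25), (4, p2, 7, Eve, 3, 25), (4, rd, 4, Hal, 3, 25)}
π[cid, price, sid]: project onto (cid, price, sid) (1 duplicate(s) eliminated) → {(13, 11, 11), (15, 2, 34), (18, 25, 4), (29, 15, 39), (29, 31, 39), (34, 11, 11), (35, 15, 39), (35, 31, 39), (4, 25, 4), (5, 11, 11), (7, 25, 4)}
Apply σ_{cid != 13}; surviving tuples: {(15, 2, 34), (18, 25, 4), (29, 15, 39), (29, 31, 39), (34, 11, 11), (35, 15, 39), (35, 31, 39), (4, 25, 4), (5, 11, 11), (7, 25, 4)}
π[sid, cid]: project onto (sid, cid) (2 duplicate(s) eliminated) → {(11, 34), (11, 5), (34, 15), (39, 29), (39, 35), (4, 18), (4, 4), (4, 7)}

{(11, 34), (11, 5), (34, 15), (39, 29), (39, 35), (4, 18), (4, 4), (4, 7)}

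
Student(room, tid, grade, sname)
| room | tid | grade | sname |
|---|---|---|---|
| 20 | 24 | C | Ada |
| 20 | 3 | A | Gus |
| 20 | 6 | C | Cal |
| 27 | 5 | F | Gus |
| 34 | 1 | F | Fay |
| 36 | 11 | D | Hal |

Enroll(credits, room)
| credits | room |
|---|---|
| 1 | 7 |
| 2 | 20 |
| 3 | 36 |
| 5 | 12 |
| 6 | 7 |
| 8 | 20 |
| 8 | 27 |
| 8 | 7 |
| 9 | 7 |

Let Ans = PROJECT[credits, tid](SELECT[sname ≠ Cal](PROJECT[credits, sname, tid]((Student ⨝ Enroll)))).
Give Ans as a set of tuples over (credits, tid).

{(2, 24), (2, 3), (3, 11), (8, 24), (8, 3), (8, 5)}

Joining Student and Enroll on room yields {(20, 24, C, Ada, 2), (20, 24, C, Ada, 8), (20, 3, A, Gus, 2), (20, 3, A, Gus, 8), (20, 6, C, Cal, 2), (20, 6, C, Cal, 8), (27, 5, F, Gus, 8), (36, 11, D, Hal, 3)}.
π[credits, sname, tid]: project onto (credits, sname, tid) → {(2, Ada, 24), (2, Cal, 6), (2, Gus, 3), (3, Hal, 11), (8, Ada, 24), (8, Cal, 6), (8, Gus, 3), (8, Gus, 5)}
Filtering on sname ≠ Cal leaves {(2, Ada, 24), (2, Gus, 3), (3, Hal, 11), (8, Ada, 24), (8, Gus, 3), (8, Gus, 5)}.
π[credits, tid]: project onto (credits, tid) → {(2, 24), (2, 3), (3, 11), (8, 24), (8, 3), (8, 5)}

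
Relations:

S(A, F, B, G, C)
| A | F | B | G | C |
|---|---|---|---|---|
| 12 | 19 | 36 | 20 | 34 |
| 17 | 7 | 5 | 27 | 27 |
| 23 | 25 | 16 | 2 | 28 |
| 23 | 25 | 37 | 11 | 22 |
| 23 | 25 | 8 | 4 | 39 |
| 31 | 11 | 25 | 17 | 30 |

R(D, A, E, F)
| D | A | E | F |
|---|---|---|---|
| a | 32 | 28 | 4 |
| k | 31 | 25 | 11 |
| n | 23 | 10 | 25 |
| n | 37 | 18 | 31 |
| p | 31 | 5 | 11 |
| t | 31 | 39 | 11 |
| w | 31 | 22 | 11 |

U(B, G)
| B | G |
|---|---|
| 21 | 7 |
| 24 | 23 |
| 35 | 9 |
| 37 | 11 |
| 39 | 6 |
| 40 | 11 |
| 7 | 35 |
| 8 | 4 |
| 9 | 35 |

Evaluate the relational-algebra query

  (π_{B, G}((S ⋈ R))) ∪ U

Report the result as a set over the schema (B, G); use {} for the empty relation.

{(16, 2), (21, 7), (24, 23), (25, 17), (35, 9), (37, 11), (39, 6), (40, 11), (7, 35), (8, 4), (9, 35)}

S ⋈ R (natural join on A, F): {(23, 25, 16, 2, 28, n, 10), (23, 25, 37, 11, 22, n, 10), (23, 25, 8, 4, 39, n, 10), (31, 11, 25, 17, 30, k, 25), (31, 11, 25, 17, 30, p, 5), (31, 11, 25, 17, 30, t, 39), (31, 11, 25, 17, 30, w, 22)}
π[B, G]: project onto (B, G) (3 duplicate(s) eliminated) → {(16, 2), (25, 17), (37, 11), (8, 4)}
Taking the union: {(16, 2), (21, 7), (24, 23), (25, 17), (35, 9), (37, 11), (39, 6), (40, 11), (7, 35), (8, 4), (9, 35)}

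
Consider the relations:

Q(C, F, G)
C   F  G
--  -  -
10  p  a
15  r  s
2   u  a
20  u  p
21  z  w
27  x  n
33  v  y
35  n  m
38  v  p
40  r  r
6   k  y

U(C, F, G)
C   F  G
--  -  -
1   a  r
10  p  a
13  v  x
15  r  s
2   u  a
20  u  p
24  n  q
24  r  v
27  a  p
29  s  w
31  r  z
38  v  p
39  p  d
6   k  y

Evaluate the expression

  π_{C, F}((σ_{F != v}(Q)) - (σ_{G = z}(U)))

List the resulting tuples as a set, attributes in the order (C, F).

{(10, p), (15, r), (2, u), (20, u), (21, z), (27, x), (35, n), (40, r), (6, k)}

Apply σ_{F != v}; surviving tuples: {(10, p, a), (15, r, s), (2, u, a), (20, u, p), (21, z, w), (27, x, n), (35, n, m), (40, r, r), (6, k, y)}
Apply σ_{G = z}; surviving tuples: {(31, r, z)}
Difference: {(10, p, a), (15, r, s), (2, u, a), (20, u, p), (21, z, w), (27, x, n), (35, n, m), (40, r, r), (6, k, y)} with {(31, r, z)} → {(10, p, a), (15, r, s), (2, u, a), (20, u, p), (21, z, w), (27, x, n), (35, n, m), (40, r, r), (6, k, y)}
Projecting to C, F: {(10, p), (15, r), (2, u), (20, u), (21, z), (27, x), (35, n), (40, r), (6, k)}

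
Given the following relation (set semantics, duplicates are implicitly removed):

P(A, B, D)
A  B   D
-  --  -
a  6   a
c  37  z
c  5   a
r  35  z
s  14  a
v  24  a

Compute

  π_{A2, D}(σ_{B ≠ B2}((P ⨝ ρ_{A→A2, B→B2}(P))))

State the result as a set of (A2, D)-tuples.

{(a, a), (c, a), (c, z), (r, z), (s, a), (v, a)}

ρ[A→A2, B→B2]: schema becomes (A2, B2, D); tuples unchanged.
Natural join on D: {(a, 6, a, a, 6), (a, 6, a, c, 5), (a, 6, a, s, 14), (a, 6, a, v, 24), (c, 37, z, c, 37), (c, 37, z, r, 35), (c, 5, a, a, 6), (c, 5, a, c, 5), (c, 5, a, s, 14), (c, 5, a, v, 24), (r, 35, z, c, 37), (r, 35, z, r, 35), (s, 14, a, a, 6), (s, 14, a, c, 5), (s, 14, a, s, 14), (s, 14, a, v, 24), (v, 24, a, a, 6), (v, 24, a, c, 5), (v, 24, a, s, 14), (v, 24, a, v, 24)}
Selection B ≠ B2: {(a, 6, a, c, 5), (a, 6, a, s, 14), (a, 6, a, v, 24), (c, 37, z, r, 35), (c, 5, a, a, 6), (c, 5, a, s, 14), (c, 5, a, v, 24), (r, 35, z, c, 37), (s, 14, a, a, 6), (s, 14, a, c, 5), (s, 14, a, v, 24), (v, 24, a, a, 6), (v, 24, a, c, 5), (v, 24, a, s, 14)}
π[A2, D]: project onto (A2, D) (8 duplicate(s) eliminated) → {(a, a), (c, a), (c, z), (r, z), (s, a), (v, a)}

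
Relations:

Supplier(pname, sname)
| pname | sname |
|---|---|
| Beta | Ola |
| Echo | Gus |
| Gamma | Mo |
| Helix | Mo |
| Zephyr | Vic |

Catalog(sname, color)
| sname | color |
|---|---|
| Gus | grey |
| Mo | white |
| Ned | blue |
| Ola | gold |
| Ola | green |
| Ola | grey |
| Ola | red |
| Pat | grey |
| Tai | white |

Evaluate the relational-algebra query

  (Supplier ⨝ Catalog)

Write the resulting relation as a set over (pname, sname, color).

{(Beta, Ola, gold), (Beta, Ola, green), (Beta, Ola, grey), (Beta, Ola, red), (Echo, Gus, grey), (Gamma, Mo, white), (Helix, Mo, white)}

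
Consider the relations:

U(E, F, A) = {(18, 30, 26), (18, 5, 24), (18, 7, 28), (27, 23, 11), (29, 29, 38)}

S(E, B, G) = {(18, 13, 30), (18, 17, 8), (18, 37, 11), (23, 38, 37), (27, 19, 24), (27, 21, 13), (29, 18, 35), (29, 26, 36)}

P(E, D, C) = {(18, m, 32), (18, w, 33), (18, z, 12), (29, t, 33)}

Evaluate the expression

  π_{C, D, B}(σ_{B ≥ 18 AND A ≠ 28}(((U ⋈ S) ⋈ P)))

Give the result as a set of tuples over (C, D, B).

{(12, z, 37), (32, m, 37), (33, t, 18), (33, t, 26), (33, w, 37)}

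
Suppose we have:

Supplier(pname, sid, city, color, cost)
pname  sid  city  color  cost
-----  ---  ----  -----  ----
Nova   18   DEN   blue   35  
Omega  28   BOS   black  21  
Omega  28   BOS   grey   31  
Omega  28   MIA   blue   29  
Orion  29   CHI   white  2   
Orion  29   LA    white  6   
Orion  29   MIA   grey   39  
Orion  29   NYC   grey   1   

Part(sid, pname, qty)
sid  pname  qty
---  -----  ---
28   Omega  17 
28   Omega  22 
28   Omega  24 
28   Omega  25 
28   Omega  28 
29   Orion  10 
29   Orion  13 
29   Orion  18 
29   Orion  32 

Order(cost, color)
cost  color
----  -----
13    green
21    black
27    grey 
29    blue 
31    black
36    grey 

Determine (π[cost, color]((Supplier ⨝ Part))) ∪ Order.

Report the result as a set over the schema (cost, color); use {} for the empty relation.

{(1, grey), (13, green), (2, white), (21, black), (27, grey), (29, blue), (31, black), (31, grey), (36, grey), (39, grey), (6, white)}

Supplier ⋈ Part (natural join on pname, sid): {(Omega, 28, BOS, black, 21, 17), (Omega, 28, BOS, black, 21, 22), (Omega, 28, BOS, black, 21, 24), (Omega, 28, BOS, black, 21, 25), (Omega, 28, BOS, black, 21, 28), (Omega, 28, BOS, grey, 31, 17), (Omega, 28, BOS, grey, 31, 22), (Omega, 28, BOS, grey, 31, 24), (Omega, 28, BOS, grey, 31, 25), (Omega, 28, BOS, grey, 31, 28), (Omega, 28, MIA, blue, 29, 17), (Omega, 28, MIA, blue, 29, 22), (Omega, 28, MIA, blue, 29, 24), (Omega, 28, MIA, blue, 29, 25), (Omega, 28, MIA, blue, 29, 28), (Orion, 29, CHI, white, 2, 10), (Orion, 29, CHI, white, 2, 13), (Orion, 29, CHI, white, 2, 18), (Orion, 29, CHI, white, 2, 32), (Orion, 29, LA, white, 6, 10), (Orion, 29, LA, white, 6, 13), (Orion, 29, LA, white, 6, 18), (Orion, 29, LA, white, 6, 32), (Orion, 29, MIA, grey, 39, 10), (Orion, 29, MIA, grey, 39, 13), (Orion, 29, MIA, grey, 39, 18), (Orion, 29, MIA, grey, 39, 32), (Orion, 29, NYC, grey, 1, 10), (Orion, 29, NYC, grey, 1, 13), (Orion, 29, NYC, grey, 1, 18), (Orion, 29, NYC, grey, 1, 32)}
π_{cost, color} gives {(1, grey), (2, white), (21, black), (29, blue), (31, grey), (39, grey), (6, white)} (24 duplicate(s) eliminated).
Taking the union: {(1, grey), (13, green), (2, white), (21, black), (27, grey), (29, blue), (31, black), (31, grey), (36, grey), (39, grey), (6, white)}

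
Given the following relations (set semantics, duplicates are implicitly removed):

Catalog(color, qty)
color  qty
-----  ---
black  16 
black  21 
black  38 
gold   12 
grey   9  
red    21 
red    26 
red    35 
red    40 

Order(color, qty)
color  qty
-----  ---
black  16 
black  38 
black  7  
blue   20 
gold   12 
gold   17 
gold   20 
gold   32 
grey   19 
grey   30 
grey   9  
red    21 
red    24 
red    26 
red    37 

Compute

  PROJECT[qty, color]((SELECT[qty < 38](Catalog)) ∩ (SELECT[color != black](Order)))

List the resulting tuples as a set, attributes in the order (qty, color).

Filtering on qty < 38 leaves {(black, 16), (black, 21), (gold, 12), (grey, 9), (red, 21), (red, 26), (red, 35)}.
Filtering on color != black leaves {(blue, 20), (gold, 12), (gold, 17), (gold, 20), (gold, 32), (grey, 19), (grey, 30), (grey, 9), (red, 21), (red, 24), (red, 26), (red, 37)}.
Intersection: {(black, 16), (black, 21), (gold, 12), (grey, 9), (red, 21), (red, 26), (red, 35)} with {(blue, 20), (gold, 12), (gold, 17), (gold, 20), (gold, 32), (grey, 19), (grey, 30), (grey, 9), (red, 21), (red, 24), (red, 26), (red, 37)} → {(gold, 12), (grey, 9), (red, 21), (red, 26)}
π_{qty, color} gives {(12, gold), (21, red), (26, red), (9, grey)}.

{(12, gold), (21, red), (26, red), (9, grey)}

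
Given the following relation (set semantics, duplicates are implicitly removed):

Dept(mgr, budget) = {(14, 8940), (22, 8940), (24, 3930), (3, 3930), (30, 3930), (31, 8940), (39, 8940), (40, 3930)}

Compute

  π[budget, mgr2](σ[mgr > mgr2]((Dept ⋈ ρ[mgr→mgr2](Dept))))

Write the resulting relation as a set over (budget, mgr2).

ρ[mgr→mgr2]: schema becomes (mgr2, budget); tuples unchanged.
Dept ⋈ ρ[mgr→mgr2](Dept) (natural join on budget): {(14, 8940, 14), (14, 8940, 22), (14, 8940, 31), (14, 8940, 39), (22, 8940, 14), (22, 8940, 22), (22, 8940, 31), (22, 8940, 39), (24, 3930, 24), (24, 3930, 3), (24, 3930, 30), (24, 3930, 40), (3, 3930, 24), (3, 3930, 3), (3, 3930, 30), (3, 3930, 40), (30, 3930, 24), (30, 3930, 3), (30, 3930, 30), (30, 3930, 40), (31, 8940, 14), (31, 8940, 22), (31, 8940, 31), (31, 8940, 39), (39, 8940, 14), (39, 8940, 22), (39, 8940, 31), (39, 8940, 39), (40, 3930, 24), (40, 3930, 3), (40, 3930, 30), (40, 3930, 40)}
σ[mgr > mgr2]: keep tuples satisfying mgr > mgr2 → {(22, 8940, 14), (24, 3930, 3), (30, 3930, 24), (30, 3930, 3), (31, 8940, 14), (31, 8940, 22), (39, 8940, 14), (39, 8940, 22), (39, 8940, 31), (40, 3930, 24), (40, 3930, 3), (40, 3930, 30)}
π[budget, mgr2]: project onto (budget, mgr2) (6 duplicate(s) eliminated) → {(3930, 24), (3930, 3), (3930, 30), (8940, 14), (8940, 22), (8940, 31)}

{(3930, 24), (3930, 3), (3930, 30), (8940, 14), (8940, 22), (8940, 31)}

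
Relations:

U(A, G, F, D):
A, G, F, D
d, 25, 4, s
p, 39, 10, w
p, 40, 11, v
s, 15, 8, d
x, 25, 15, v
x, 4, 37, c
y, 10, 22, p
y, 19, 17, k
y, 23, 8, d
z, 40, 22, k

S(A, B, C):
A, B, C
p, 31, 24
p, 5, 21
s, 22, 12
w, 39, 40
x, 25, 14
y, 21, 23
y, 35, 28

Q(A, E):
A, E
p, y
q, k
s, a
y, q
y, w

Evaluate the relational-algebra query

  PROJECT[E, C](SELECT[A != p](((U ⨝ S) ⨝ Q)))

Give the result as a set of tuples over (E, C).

{(a, 12), (q, 23), (q, 28), (w, 23), (w, 28)}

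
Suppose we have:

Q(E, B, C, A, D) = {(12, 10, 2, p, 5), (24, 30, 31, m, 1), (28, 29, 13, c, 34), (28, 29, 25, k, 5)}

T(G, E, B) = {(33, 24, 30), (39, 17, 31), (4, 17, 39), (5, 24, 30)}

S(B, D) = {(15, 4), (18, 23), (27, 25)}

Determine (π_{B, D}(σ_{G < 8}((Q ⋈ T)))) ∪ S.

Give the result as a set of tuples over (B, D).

{(15, 4), (18, 23), (27, 25), (30, 1)}

Natural join on E, B: {(24, 30, 31, m, 1, 33), (24, 30, 31, m, 1, 5)}
σ[G < 8]: keep tuples satisfying G < 8 → {(24, 30, 31, m, 1, 5)}
Projecting to B, D: {(30, 1)}
Union: {(30, 1)} with {(15, 4), (18, 23), (27, 25)} → {(15, 4), (18, 23), (27, 25), (30, 1)}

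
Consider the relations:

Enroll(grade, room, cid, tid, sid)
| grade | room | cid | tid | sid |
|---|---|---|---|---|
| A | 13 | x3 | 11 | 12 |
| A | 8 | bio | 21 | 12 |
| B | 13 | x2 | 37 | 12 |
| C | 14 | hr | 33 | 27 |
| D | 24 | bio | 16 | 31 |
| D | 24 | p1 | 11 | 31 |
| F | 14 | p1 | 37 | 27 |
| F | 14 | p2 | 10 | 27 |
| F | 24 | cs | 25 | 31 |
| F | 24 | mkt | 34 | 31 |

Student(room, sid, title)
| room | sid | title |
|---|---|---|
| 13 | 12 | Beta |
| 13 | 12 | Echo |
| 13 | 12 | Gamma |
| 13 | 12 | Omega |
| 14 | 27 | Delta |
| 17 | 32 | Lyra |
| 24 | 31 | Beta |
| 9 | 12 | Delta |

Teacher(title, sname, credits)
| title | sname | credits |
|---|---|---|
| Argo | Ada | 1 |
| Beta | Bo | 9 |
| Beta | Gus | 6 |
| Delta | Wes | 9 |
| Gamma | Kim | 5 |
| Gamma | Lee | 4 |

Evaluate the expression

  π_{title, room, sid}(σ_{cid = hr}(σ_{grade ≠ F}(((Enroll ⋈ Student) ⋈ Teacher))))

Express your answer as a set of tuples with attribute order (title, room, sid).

Natural join on room, sid: {(A, 13, x3, 11, 12, Beta), (A, 13, x3, 11, 12, Echo), (A, 13, x3, 11, 12, Gamma), (A, 13, x3, 11, 12, Omega), (B, 13, x2, 37, 12, Beta), (B, 13, x2, 37, 12, Echo), (B, 13, x2, 37, 12, Gamma), (B, 13, x2, 37, 12, Omega), (C, 14, hr, 33, 27, Delta), (D, 24, bio, 16, 31, Beta), (D, 24, p1, 11, 31, Beta), (F, 14, p1, 37, 27, Delta), (F, 14, p2, 10, 27, Delta), (F, 24, cs, 25, 31, Beta), (F, 24, mkt, 34, 31, Beta)}
Natural join on title: {(A, 13, x3, 11, 12, Beta, Bo, 9), (A, 13, x3, 11, 12, Beta, Gus, 6), (A, 13, x3, 11, 12, Gamma, Kim, 5), (A, 13, x3, 11, 12, Gamma, Lee, 4), (B, 13, x2, 37, 12, Beta, Bo, 9), (B, 13, x2, 37, 12, Beta, Gus, 6), (B, 13, x2, 37, 12, Gamma, Kim, 5), (B, 13, x2, 37, 12, Gamma, Lee, 4), (C, 14, hr, 33, 27, Delta, Wes, 9), (D, 24, bio, 16, 31, Beta, Bo, 9), (D, 24, bio, 16, 31, Beta, Gus, 6), (D, 24, p1, 11, 31, Beta, Bo, 9), (D, 24, p1, 11, 31, Beta, Gus, 6), (F, 14, p1, 37, 27, Delta, Wes, 9), (F, 14, p2, 10, 27, Delta, Wes, 9), (F, 24, cs, 25, 31, Beta, Bo, 9), (F, 24, cs, 25, 31, Beta, Gus, 6), (F, 24, mkt, 34, 31, Beta, Bo, 9), (F, 24, mkt, 34, 31, Beta, Gus, 6)}
Filtering on grade ≠ F leaves {(A, 13, x3, 11, 12, Beta, Bo, 9), (A, 13, x3, 11, 12, Beta, Gus, 6), (A, 13, x3, 11, 12, Gamma, Kim, 5), (A, 13, x3, 11, 12, Gamma, Lee, 4), (B, 13, x2, 37, 12, Beta, Bo, 9), (B, 13, x2, 37, 12, Beta, Gus, 6), (B, 13, x2, 37, 12, Gamma, Kim, 5), (B, 13, x2, 37, 12, Gamma, Lee, 4), (C, 14, hr, 33, 27, Delta, Wes, 9), (D, 24, bio, 16, 31, Beta, Bo, 9), (D, 24, bio, 16, 31, Beta, Gus, 6), (D, 24, p1, 11, 31, Beta, Bo, 9), (D, 24, p1, 11, 31, Beta, Gus, 6)}.
Filtering on cid = hr leaves {(C, 14, hr, 33, 27, Delta, Wes, 9)}.
π[title, room, sid]: project onto (title, room, sid) → {(Delta, 14, 27)}

{(Delta, 14, 27)}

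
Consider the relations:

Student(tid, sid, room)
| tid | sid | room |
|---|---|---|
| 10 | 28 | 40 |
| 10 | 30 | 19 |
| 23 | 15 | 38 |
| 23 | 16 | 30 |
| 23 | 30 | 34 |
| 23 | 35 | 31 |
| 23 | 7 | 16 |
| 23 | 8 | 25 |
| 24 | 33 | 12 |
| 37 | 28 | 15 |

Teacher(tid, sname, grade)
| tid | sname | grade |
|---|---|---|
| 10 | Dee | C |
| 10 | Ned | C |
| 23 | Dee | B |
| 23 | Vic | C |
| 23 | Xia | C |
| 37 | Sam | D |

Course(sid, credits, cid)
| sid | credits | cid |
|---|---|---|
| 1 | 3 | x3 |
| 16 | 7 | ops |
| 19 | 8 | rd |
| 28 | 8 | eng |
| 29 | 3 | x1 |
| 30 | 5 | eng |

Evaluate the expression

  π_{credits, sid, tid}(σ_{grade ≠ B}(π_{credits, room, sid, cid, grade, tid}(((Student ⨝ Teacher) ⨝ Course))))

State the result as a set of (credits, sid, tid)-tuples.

{(5, 30, 10), (5, 30, 23), (7, 16, 23), (8, 28, 10), (8, 28, 37)}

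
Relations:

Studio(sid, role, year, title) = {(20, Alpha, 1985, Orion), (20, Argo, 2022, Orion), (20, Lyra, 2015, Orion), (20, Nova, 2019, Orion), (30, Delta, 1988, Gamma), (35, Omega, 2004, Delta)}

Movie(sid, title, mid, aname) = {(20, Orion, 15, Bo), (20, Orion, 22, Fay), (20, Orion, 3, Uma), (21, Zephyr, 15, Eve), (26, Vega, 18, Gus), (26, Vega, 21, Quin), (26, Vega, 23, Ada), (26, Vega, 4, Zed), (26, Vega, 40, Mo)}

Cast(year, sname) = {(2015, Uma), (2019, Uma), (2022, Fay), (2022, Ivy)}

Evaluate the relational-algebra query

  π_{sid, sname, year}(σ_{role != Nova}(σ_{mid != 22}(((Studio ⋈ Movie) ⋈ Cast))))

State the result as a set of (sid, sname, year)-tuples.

{(20, Fay, 2022), (20, Ivy, 2022), (20, Uma, 2015)}

Studio ⋈ Movie (natural join on sid, title): {(20, Alpha, 1985, Orion, 15, Bo), (20, Alpha, 1985, Orion, 22, Fay), (20, Alpha, 1985, Orion, 3, Uma), (20, Argo, 2022, Orion, 15, Bo), (20, Argo, 2022, Orion, 22, Fay), (20, Argo, 2022, Orion, 3, Uma), (20, Lyra, 2015, Orion, 15, Bo), (20, Lyra, 2015, Orion, 22, Fay), (20, Lyra, 2015, Orion, 3, Uma), (20, Nova, 2019, Orion, 15, Bo), (20, Nova, 2019, Orion, 22, Fay), (20, Nova, 2019, Orion, 3, Uma)}
(Studio ⋈ Movie) ⋈ Cast (natural join on year): {(20, Argo, 2022, Orion, 15, Bo, Fay), (20, Argo, 2022, Orion, 15, Bo, Ivy), (20, Argo, 2022, Orion, 22, Fay, Fay), (20, Argo, 2022, Orion, 22, Fay, Ivy), (20, Argo, 2022, Orion, 3, Uma, Fay), (20, Argo, 2022, Orion, 3, Uma, Ivy), (20, Lyra, 2015, Orion, 15, Bo, Uma), (20, Lyra, 2015, Orion, 22, Fay, Uma), (20, Lyra, 2015, Orion, 3, Uma, Uma), (20, Nova, 2019, Orion, 15, Bo, Uma), (20, Nova, 2019, Orion, 22, Fay, Uma), (20, Nova, 2019, Orion, 3, Uma, Uma)}
Apply σ_{mid != 22}; surviving tuples: {(20, Argo, 2022, Orion, 15, Bo, Fay), (20, Argo, 2022, Orion, 15, Bo, Ivy), (20, Argo, 2022, Orion, 3, Uma, Fay), (20, Argo, 2022, Orion, 3, Uma, Ivy), (20, Lyra, 2015, Orion, 15, Bo, Uma), (20, Lyra, 2015, Orion, 3, Uma, Uma), (20, Nova, 2019, Orion, 15, Bo, Uma), (20, Nova, 2019, Orion, 3, Uma, Uma)}
Apply σ_{role != Nova}; surviving tuples: {(20, Argo, 2022, Orion, 15, Bo, Fay), (20, Argo, 2022, Orion, 15, Bo, Ivy), (20, Argo, 2022, Orion, 3, Uma, Fay), (20, Argo, 2022, Orion, 3, Uma, Ivy), (20, Lyra, 2015, Orion, 15, Bo, Uma), (20, Lyra, 2015, Orion, 3, Uma, Uma)}
Projecting to sid, sname, year (3 duplicate(s) eliminated): {(20, Fay, 2022), (20, Ivy, 2022), (20, Uma, 2015)}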